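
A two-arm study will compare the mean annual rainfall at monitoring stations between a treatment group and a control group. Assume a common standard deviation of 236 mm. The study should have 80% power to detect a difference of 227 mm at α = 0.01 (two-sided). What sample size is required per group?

For two equal groups, n per group = 2·((z_{α/2} + z_β)·σ/δ)².
z_{α/2} = 2.576; z_β = 0.842 (power 80%).
n = 2 × (3.418 × 236 / 227)² = 2 × 12.63 = 25.26
Round up: n = 26 per group.

26 per group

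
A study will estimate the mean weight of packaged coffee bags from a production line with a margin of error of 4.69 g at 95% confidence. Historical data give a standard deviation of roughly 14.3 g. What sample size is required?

36

For a mean, the margin of error is E = z·σ/√n, so n = (zσ/E)².
At 95% confidence, z = 1.960.
n = (1.960 × 14.3 / 4.69)² = 35.71
Round up: n = 36.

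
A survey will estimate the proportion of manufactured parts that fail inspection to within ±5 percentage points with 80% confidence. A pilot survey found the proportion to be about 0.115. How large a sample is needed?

67

For a proportion with margin E = 0.05 at 80% confidence, z = 1.282.
n = p̂(1−p̂)(z/E)² = 0.115 × 0.885 × (1.282/0.05)² = 66.91
Round up: n = 67.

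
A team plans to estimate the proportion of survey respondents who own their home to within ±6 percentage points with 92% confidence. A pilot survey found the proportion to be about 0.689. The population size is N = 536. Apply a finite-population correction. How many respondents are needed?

For a proportion with margin E = 0.06 at 92% confidence, z = 1.751.
n = p̂(1−p̂)(z/E)² = 0.689 × 0.311 × (1.751/0.06)² = 182.49 — call this n₀.
Finite-population correction with N = 536: n = n₀ / (1 + (n₀−1)/N) = 182.49 / 1.339 = 136.29
Round up: n = 137.

137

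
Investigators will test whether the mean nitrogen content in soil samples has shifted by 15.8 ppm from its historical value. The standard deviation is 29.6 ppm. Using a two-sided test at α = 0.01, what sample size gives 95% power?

For a one-sample z-test, n = ((z_{α/2} + z_β)·σ/δ)².
z_{α/2} = 2.576 (two-sided α = 0.01); z_β = 1.645 (power 95% → β = 0.05).
n = (4.221 × 29.6 / 15.8)² = 62.53
Round up: n = 63.

63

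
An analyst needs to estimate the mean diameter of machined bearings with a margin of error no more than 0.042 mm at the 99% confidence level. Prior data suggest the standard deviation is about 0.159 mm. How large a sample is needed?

n = 96

For a mean, the margin of error is E = z·σ/√n, so n = (zσ/E)².
At 99% confidence, z = 2.576.
n = (2.576 × 0.159 / 0.042)² = 95.10
Round up: n = 96.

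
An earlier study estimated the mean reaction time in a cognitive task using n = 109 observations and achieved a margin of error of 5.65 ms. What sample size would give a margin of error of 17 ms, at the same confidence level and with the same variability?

Margin of error scales as 1/√n, so n₂ = n₁·(E₁/E₂)².
n₂ = 109 × (5.65/17)² = 109 × 0.1105 = 12.04
Round up: n₂ = 13.

n = 13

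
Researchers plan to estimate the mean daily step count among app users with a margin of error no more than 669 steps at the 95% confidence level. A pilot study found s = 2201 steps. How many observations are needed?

42

For a mean, the margin of error is E = z·σ/√n, so n = (zσ/E)².
At 95% confidence, z = 1.960.
n = (1.960 × 2201 / 669)² = 41.58
Round up: n = 42.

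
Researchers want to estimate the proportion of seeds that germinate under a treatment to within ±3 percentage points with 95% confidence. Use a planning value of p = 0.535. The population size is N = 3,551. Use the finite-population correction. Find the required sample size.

818

For a proportion with margin E = 0.03 at 95% confidence, z = 1.960.
n = p̂(1−p̂)(z/E)² = 0.535 × 0.465 × (1.960/0.03)² = 1061.88 — call this n₀.
Finite-population correction with N = 3,551: n = n₀ / (1 + (n₀−1)/N) = 1061.88 / 1.299 = 817.46
Round up: n = 818.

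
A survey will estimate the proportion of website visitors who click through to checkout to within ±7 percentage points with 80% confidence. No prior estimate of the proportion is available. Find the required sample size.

84

For a proportion with margin E = 0.07 at 80% confidence, z = 1.282.
With no prior estimate, use p = 0.5, which maximizes p(1−p) at 0.25.
n = 0.25 × (z/E)² = 0.25 × (1.282/0.07)² = 83.85
Round up: n = 84.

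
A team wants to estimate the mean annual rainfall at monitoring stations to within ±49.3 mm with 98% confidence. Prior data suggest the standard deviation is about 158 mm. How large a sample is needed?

For a mean, the margin of error is E = z·σ/√n, so n = (zσ/E)².
At 98% confidence, z = 2.326.
n = (2.326 × 158 / 49.3)² = 55.57
Round up: n = 56.

56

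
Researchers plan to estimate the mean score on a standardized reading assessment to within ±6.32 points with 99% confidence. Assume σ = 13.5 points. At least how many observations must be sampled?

For a mean, the margin of error is E = z·σ/√n, so n = (zσ/E)².
At 99% confidence, z = 2.576.
n = (2.576 × 13.5 / 6.32)² = 30.28
Round up: n = 31.

31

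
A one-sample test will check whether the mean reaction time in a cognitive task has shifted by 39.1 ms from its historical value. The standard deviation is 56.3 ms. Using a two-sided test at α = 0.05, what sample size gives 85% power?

For a one-sample z-test, n = ((z_{α/2} + z_β)·σ/δ)².
z_{α/2} = 1.960 (two-sided α = 0.05); z_β = 1.036 (power 85% → β = 0.15).
n = (2.996 × 56.3 / 39.1)² = 18.61
Round up: n = 19.

19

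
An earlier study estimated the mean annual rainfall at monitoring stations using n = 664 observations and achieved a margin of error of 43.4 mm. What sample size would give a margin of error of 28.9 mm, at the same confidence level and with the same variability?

1498

Margin of error scales as 1/√n, so n₂ = n₁·(E₁/E₂)².
n₂ = 664 × (43.4/28.9)² = 664 × 2.255 = 1497.32
Round up: n₂ = 1498.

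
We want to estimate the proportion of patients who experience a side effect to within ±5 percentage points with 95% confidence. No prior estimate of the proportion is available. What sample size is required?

For a proportion with margin E = 0.05 at 95% confidence, z = 1.960.
With no prior estimate, use p = 0.5, which maximizes p(1−p) at 0.25.
n = 0.25 × (z/E)² = 0.25 × (1.960/0.05)² = 384.16
Round up: n = 385.

n = 385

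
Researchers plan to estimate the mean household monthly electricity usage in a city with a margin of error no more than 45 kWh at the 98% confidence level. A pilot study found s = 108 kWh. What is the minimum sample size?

32

For a mean, the margin of error is E = z·σ/√n, so n = (zσ/E)².
At 98% confidence, z = 2.326.
n = (2.326 × 108 / 45)² = 31.16
Round up: n = 32.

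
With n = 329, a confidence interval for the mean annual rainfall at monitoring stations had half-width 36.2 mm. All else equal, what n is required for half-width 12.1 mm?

2945

Margin of error scales as 1/√n, so n₂ = n₁·(E₁/E₂)².
n₂ = 329 × (36.2/12.1)² = 329 × 8.95 = 2944.55
Round up: n₂ = 2945.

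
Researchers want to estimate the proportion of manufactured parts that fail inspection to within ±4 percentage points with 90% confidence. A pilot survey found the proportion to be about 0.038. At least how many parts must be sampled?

62

For a proportion with margin E = 0.04 at 90% confidence, z = 1.645.
n = p̂(1−p̂)(z/E)² = 0.038 × 0.962 × (1.645/0.04)² = 61.83
Round up: n = 62.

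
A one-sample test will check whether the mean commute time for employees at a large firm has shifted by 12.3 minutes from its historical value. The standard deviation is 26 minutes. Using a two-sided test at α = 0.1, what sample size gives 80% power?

28

For a one-sample z-test, n = ((z_{α/2} + z_β)·σ/δ)².
z_{α/2} = 1.645 (two-sided α = 0.1); z_β = 0.842 (power 80% → β = 0.2).
n = (2.487 × 26 / 12.3)² = 27.64
Round up: n = 28.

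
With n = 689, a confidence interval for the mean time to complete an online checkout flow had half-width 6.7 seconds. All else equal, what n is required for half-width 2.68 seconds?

n = 4307

Margin of error scales as 1/√n, so n₂ = n₁·(E₁/E₂)².
n₂ = 689 × (6.7/2.68)² = 689 × 6.25 = 4306.25
Round up: n₂ = 4307.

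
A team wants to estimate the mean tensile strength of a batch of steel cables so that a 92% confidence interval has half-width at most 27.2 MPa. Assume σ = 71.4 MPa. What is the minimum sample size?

22

For a mean, the margin of error is E = z·σ/√n, so n = (zσ/E)².
At 92% confidence, z = 1.751.
n = (1.751 × 71.4 / 27.2)² = 21.13
Round up: n = 22.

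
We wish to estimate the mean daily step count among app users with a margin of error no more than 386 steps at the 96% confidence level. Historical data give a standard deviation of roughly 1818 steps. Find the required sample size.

94

For a mean, the margin of error is E = z·σ/√n, so n = (zσ/E)².
At 96% confidence, z = 2.054.
n = (2.054 × 1818 / 386)² = 93.59
Round up: n = 94.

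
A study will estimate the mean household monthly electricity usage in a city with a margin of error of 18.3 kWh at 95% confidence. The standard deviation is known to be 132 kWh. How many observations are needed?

200

For a mean, the margin of error is E = z·σ/√n, so n = (zσ/E)².
At 95% confidence, z = 1.960.
n = (1.960 × 132 / 18.3)² = 199.87
Round up: n = 200.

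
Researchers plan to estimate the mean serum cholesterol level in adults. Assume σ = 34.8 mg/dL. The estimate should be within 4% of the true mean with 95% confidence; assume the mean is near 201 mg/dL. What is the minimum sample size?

72

For a mean, the margin of error is E = z·σ/√n, so n = (zσ/E)².
At 95% confidence, z = 1.960.
E = 4% of 201 = 8.04 mg/dL.
n = (1.960 × 34.8 / 8.04)² = 71.97
Round up: n = 72.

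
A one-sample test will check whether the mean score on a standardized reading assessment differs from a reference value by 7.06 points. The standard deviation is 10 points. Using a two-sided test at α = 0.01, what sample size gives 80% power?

24

For a one-sample z-test, n = ((z_{α/2} + z_β)·σ/δ)².
z_{α/2} = 2.576 (two-sided α = 0.01); z_β = 0.842 (power 80% → β = 0.2).
n = (3.418 × 10 / 7.06)² = 23.44
Round up: n = 24.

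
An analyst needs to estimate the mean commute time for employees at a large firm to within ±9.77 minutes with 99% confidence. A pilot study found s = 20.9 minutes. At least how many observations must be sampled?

For a mean, the margin of error is E = z·σ/√n, so n = (zσ/E)².
At 99% confidence, z = 2.576.
n = (2.576 × 20.9 / 9.77)² = 30.37
Round up: n = 31.

n = 31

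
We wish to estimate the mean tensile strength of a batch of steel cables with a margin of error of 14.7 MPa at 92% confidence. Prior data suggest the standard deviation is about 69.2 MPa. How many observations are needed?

For a mean, the margin of error is E = z·σ/√n, so n = (zσ/E)².
At 92% confidence, z = 1.751.
n = (1.751 × 69.2 / 14.7)² = 67.94
Round up: n = 68.

68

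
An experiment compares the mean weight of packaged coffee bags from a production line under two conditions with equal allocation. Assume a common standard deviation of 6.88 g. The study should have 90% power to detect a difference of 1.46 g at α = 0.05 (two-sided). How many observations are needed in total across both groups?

For two equal groups, n per group = 2·((z_{α/2} + z_β)·σ/δ)².
z_{α/2} = 1.960; z_β = 1.282 (power 90%).
n = 2 × (3.242 × 6.88 / 1.46)² = 2 × 233.40 = 466.80
Round up: n = 467 per group.
Total across both groups: 2 × 467 = 934.

934 total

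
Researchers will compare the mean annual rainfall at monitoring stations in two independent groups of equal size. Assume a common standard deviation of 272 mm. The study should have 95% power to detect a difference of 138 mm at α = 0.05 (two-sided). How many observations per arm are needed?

101 per group

For two equal groups, n per group = 2·((z_{α/2} + z_β)·σ/δ)².
z_{α/2} = 1.960; z_β = 1.645 (power 95%).
n = 2 × (3.605 × 272 / 138)² = 2 × 50.49 = 100.98
Round up: n = 101 per group.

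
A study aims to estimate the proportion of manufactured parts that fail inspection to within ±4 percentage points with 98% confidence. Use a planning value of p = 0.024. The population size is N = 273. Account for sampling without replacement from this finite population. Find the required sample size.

n = 62

For a proportion with margin E = 0.04 at 98% confidence, z = 2.326.
n = p̂(1−p̂)(z/E)² = 0.024 × 0.976 × (2.326/0.04)² = 79.21 — call this n₀.
Finite-population correction with N = 273: n = n₀ / (1 + (n₀−1)/N) = 79.21 / 1.286 = 61.59
Round up: n = 62.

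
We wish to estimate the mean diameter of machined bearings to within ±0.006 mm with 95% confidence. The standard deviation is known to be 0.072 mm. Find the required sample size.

554

For a mean, the margin of error is E = z·σ/√n, so n = (zσ/E)².
At 95% confidence, z = 1.960.
n = (1.960 × 0.072 / 0.006)² = 553.19
Round up: n = 554.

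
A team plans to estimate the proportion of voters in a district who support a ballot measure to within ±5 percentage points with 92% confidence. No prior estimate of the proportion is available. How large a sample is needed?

For a proportion with margin E = 0.05 at 92% confidence, z = 1.751.
With no prior estimate, use p = 0.5, which maximizes p(1−p) at 0.25.
n = 0.25 × (z/E)² = 0.25 × (1.751/0.05)² = 306.60
Round up: n = 307.

307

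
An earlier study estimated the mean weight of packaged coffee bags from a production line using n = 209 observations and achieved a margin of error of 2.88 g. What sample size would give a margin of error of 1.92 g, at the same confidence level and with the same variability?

n = 471

Margin of error scales as 1/√n, so n₂ = n₁·(E₁/E₂)².
n₂ = 209 × (2.88/1.92)² = 209 × 2.25 = 470.25
Round up: n₂ = 471.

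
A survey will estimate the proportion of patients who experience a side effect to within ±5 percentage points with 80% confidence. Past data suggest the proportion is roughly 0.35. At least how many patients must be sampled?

For a proportion with margin E = 0.05 at 80% confidence, z = 1.282.
n = p̂(1−p̂)(z/E)² = 0.35 × 0.65 × (1.282/0.05)² = 149.56
Round up: n = 150.

150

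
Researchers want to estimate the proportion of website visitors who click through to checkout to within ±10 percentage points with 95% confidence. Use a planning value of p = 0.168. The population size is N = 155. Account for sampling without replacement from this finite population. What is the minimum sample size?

41

For a proportion with margin E = 0.1 at 95% confidence, z = 1.960.
n = p̂(1−p̂)(z/E)² = 0.168 × 0.832 × (1.960/0.1)² = 53.70 — call this n₀.
Finite-population correction with N = 155: n = n₀ / (1 + (n₀−1)/N) = 53.70 / 1.34 = 40.07
Round up: n = 41.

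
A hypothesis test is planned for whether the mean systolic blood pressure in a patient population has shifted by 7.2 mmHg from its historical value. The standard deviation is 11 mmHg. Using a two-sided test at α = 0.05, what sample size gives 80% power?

n = 19

For a one-sample z-test, n = ((z_{α/2} + z_β)·σ/δ)².
z_{α/2} = 1.960 (two-sided α = 0.05); z_β = 0.842 (power 80% → β = 0.2).
n = (2.802 × 11 / 7.2)² = 18.33
Round up: n = 19.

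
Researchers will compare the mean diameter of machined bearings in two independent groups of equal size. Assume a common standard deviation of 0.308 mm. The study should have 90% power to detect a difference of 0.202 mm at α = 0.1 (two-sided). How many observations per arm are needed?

40 per group

For two equal groups, n per group = 2·((z_{α/2} + z_β)·σ/δ)².
z_{α/2} = 1.645; z_β = 1.282 (power 90%).
n = 2 × (2.927 × 0.308 / 0.202)² = 2 × 19.92 = 39.84
Round up: n = 40 per group.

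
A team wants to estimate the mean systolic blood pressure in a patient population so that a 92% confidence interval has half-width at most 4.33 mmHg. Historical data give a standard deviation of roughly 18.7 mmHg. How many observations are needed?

58

For a mean, the margin of error is E = z·σ/√n, so n = (zσ/E)².
At 92% confidence, z = 1.751.
n = (1.751 × 18.7 / 4.33)² = 57.18
Round up: n = 58.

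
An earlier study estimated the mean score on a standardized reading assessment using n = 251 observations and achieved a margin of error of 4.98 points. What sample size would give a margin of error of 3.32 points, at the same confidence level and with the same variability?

Margin of error scales as 1/√n, so n₂ = n₁·(E₁/E₂)².
n₂ = 251 × (4.98/3.32)² = 251 × 2.25 = 564.75
Round up: n₂ = 565.

n = 565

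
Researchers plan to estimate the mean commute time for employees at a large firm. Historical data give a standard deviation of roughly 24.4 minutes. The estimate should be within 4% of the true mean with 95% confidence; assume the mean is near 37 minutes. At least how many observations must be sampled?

1045

For a mean, the margin of error is E = z·σ/√n, so n = (zσ/E)².
At 95% confidence, z = 1.960.
E = 4% of 37 = 1.48 minutes.
n = (1.960 × 24.4 / 1.48)² = 1044.16
Round up: n = 1045.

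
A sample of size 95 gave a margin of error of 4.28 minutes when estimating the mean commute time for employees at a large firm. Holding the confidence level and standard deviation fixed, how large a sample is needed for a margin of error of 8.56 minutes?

24

Margin of error scales as 1/√n, so n₂ = n₁·(E₁/E₂)².
n₂ = 95 × (4.28/8.56)² = 95 × 0.25 = 23.75
Round up: n₂ = 24.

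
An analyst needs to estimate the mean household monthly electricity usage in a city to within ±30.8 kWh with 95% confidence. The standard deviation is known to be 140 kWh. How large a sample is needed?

80

For a mean, the margin of error is E = z·σ/√n, so n = (zσ/E)².
At 95% confidence, z = 1.960.
n = (1.960 × 140 / 30.8)² = 79.37
Round up: n = 80.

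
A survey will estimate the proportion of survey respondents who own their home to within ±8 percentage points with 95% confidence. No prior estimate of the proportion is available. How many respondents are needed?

n = 151

For a proportion with margin E = 0.08 at 95% confidence, z = 1.960.
With no prior estimate, use p = 0.5, which maximizes p(1−p) at 0.25.
n = 0.25 × (z/E)² = 0.25 × (1.960/0.08)² = 150.06
Round up: n = 151.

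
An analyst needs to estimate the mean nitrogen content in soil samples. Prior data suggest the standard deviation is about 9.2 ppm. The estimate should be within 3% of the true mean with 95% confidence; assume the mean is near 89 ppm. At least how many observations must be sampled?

46

For a mean, the margin of error is E = z·σ/√n, so n = (zσ/E)².
At 95% confidence, z = 1.960.
E = 3% of 89 = 2.67 ppm.
n = (1.960 × 9.2 / 2.67)² = 45.61
Round up: n = 46.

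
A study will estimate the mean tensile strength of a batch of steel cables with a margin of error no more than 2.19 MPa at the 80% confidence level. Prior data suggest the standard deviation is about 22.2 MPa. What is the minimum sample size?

169

For a mean, the margin of error is E = z·σ/√n, so n = (zσ/E)².
At 80% confidence, z = 1.282.
n = (1.282 × 22.2 / 2.19)² = 168.89
Round up: n = 169.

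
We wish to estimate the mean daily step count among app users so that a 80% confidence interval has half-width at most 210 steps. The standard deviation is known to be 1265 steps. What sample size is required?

For a mean, the margin of error is E = z·σ/√n, so n = (zσ/E)².
At 80% confidence, z = 1.282.
n = (1.282 × 1265 / 210)² = 59.64
Round up: n = 60.

60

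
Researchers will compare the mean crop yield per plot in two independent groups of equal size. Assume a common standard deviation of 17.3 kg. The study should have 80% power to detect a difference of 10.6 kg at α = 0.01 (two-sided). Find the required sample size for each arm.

For two equal groups, n per group = 2·((z_{α/2} + z_β)·σ/δ)².
z_{α/2} = 2.576; z_β = 0.842 (power 80%).
n = 2 × (3.418 × 17.3 / 10.6)² = 2 × 31.12 = 62.24
Round up: n = 63 per group.

63 per group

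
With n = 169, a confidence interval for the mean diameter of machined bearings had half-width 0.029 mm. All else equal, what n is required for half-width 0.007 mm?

Margin of error scales as 1/√n, so n₂ = n₁·(E₁/E₂)².
n₂ = 169 × (0.029/0.007)² = 169 × 17.16 = 2900.04
Round up: n₂ = 2901.

2901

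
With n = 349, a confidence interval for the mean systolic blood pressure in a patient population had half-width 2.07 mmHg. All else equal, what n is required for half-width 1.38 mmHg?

Margin of error scales as 1/√n, so n₂ = n₁·(E₁/E₂)².
n₂ = 349 × (2.07/1.38)² = 349 × 2.25 = 785.25
Round up: n₂ = 786.

n = 786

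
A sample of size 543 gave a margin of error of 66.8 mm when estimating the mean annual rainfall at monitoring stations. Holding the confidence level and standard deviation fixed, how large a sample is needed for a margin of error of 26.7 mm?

3399

Margin of error scales as 1/√n, so n₂ = n₁·(E₁/E₂)².
n₂ = 543 × (66.8/26.7)² = 543 × 6.259 = 3398.64
Round up: n₂ = 3399.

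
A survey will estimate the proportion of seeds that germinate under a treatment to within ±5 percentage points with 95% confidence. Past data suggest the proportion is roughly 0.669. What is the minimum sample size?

For a proportion with margin E = 0.05 at 95% confidence, z = 1.960.
n = p̂(1−p̂)(z/E)² = 0.669 × 0.331 × (1.960/0.05)² = 340.27
Round up: n = 341.

341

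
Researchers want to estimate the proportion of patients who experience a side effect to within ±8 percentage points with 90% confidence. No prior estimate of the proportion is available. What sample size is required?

For a proportion with margin E = 0.08 at 90% confidence, z = 1.645.
With no prior estimate, use p = 0.5, which maximizes p(1−p) at 0.25.
n = 0.25 × (z/E)² = 0.25 × (1.645/0.08)² = 105.70
Round up: n = 106.

106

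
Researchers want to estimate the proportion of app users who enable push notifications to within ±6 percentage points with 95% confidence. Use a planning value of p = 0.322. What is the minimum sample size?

233

For a proportion with margin E = 0.06 at 95% confidence, z = 1.960.
n = p̂(1−p̂)(z/E)² = 0.322 × 0.678 × (1.960/0.06)² = 232.97
Round up: n = 233.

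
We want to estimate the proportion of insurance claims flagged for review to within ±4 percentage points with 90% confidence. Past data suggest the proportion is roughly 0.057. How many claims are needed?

91

For a proportion with margin E = 0.04 at 90% confidence, z = 1.645.
n = p̂(1−p̂)(z/E)² = 0.057 × 0.943 × (1.645/0.04)² = 90.91
Round up: n = 91.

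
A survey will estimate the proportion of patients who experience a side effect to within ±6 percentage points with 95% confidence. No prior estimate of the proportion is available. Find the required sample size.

n = 267

For a proportion with margin E = 0.06 at 95% confidence, z = 1.960.
With no prior estimate, use p = 0.5, which maximizes p(1−p) at 0.25.
n = 0.25 × (z/E)² = 0.25 × (1.960/0.06)² = 266.78
Round up: n = 267.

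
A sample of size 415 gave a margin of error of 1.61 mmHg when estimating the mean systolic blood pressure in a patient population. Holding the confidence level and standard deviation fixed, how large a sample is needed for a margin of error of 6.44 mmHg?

26

Margin of error scales as 1/√n, so n₂ = n₁·(E₁/E₂)².
n₂ = 415 × (1.61/6.44)² = 415 × 0.0625 = 25.94
Round up: n₂ = 26.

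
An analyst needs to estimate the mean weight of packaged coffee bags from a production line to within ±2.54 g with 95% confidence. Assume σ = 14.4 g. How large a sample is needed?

124

For a mean, the margin of error is E = z·σ/√n, so n = (zσ/E)².
At 95% confidence, z = 1.960.
n = (1.960 × 14.4 / 2.54)² = 123.47
Round up: n = 124.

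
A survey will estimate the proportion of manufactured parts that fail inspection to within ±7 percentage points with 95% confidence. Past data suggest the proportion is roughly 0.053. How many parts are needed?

For a proportion with margin E = 0.07 at 95% confidence, z = 1.960.
n = p̂(1−p̂)(z/E)² = 0.053 × 0.947 × (1.960/0.07)² = 39.35
Round up: n = 40.

40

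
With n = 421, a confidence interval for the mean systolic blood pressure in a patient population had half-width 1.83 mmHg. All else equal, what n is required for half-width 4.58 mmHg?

68

Margin of error scales as 1/√n, so n₂ = n₁·(E₁/E₂)².
n₂ = 421 × (1.83/4.58)² = 421 × 0.1597 = 67.23
Round up: n₂ = 68.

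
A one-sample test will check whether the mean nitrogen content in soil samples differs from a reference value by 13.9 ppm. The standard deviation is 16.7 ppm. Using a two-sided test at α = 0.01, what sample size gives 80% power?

For a one-sample z-test, n = ((z_{α/2} + z_β)·σ/δ)².
z_{α/2} = 2.576 (two-sided α = 0.01); z_β = 0.842 (power 80% → β = 0.2).
n = (3.418 × 16.7 / 13.9)² = 16.86
Round up: n = 17.

n = 17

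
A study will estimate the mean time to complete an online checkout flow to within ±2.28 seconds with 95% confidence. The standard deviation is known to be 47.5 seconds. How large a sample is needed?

1668

For a mean, the margin of error is E = z·σ/√n, so n = (zσ/E)².
At 95% confidence, z = 1.960.
n = (1.960 × 47.5 / 2.28)² = 1667.36
Round up: n = 1668.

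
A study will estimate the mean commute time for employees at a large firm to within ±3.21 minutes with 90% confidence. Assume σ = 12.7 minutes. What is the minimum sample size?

43

For a mean, the margin of error is E = z·σ/√n, so n = (zσ/E)².
At 90% confidence, z = 1.645.
n = (1.645 × 12.7 / 3.21)² = 42.36
Round up: n = 43.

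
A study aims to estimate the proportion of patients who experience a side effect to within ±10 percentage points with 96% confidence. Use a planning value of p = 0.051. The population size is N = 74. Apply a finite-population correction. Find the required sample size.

For a proportion with margin E = 0.1 at 96% confidence, z = 2.054.
n = p̂(1−p̂)(z/E)² = 0.051 × 0.949 × (2.054/0.1)² = 20.42 — call this n₀.
Finite-population correction with N = 74: n = n₀ / (1 + (n₀−1)/N) = 20.42 / 1.262 = 16.18
Round up: n = 17.

17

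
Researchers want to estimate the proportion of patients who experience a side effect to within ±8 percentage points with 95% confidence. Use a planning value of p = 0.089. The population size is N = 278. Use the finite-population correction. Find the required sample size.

42

For a proportion with margin E = 0.08 at 95% confidence, z = 1.960.
n = p̂(1−p̂)(z/E)² = 0.089 × 0.911 × (1.960/0.08)² = 48.67 — call this n₀.
Finite-population correction with N = 278: n = n₀ / (1 + (n₀−1)/N) = 48.67 / 1.171 = 41.56
Round up: n = 42.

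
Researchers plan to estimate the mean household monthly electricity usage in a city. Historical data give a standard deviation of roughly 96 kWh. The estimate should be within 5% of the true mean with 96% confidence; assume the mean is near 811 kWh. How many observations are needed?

24

For a mean, the margin of error is E = z·σ/√n, so n = (zσ/E)².
At 96% confidence, z = 2.054.
E = 5% of 811 = 40.55 kWh.
n = (2.054 × 96 / 40.55)² = 23.65
Round up: n = 24.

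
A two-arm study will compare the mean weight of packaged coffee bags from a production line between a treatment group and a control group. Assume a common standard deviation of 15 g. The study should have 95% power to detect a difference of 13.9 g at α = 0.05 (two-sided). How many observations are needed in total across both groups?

62 total

For two equal groups, n per group = 2·((z_{α/2} + z_β)·σ/δ)².
z_{α/2} = 1.960; z_β = 1.645 (power 95%).
n = 2 × (3.605 × 15 / 13.9)² = 2 × 15.13 = 30.26
Round up: n = 31 per group.
Total across both groups: 2 × 31 = 62.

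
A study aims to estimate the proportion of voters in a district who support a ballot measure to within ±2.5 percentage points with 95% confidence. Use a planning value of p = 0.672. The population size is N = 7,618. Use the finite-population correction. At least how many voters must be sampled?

For a proportion with margin E = 0.025 at 95% confidence, z = 1.960.
n = p̂(1−p̂)(z/E)² = 0.672 × 0.328 × (1.960/0.025)² = 1354.80 — call this n₀.
Finite-population correction with N = 7,618: n = n₀ / (1 + (n₀−1)/N) = 1354.80 / 1.178 = 1150.08
Round up: n = 1151.

1151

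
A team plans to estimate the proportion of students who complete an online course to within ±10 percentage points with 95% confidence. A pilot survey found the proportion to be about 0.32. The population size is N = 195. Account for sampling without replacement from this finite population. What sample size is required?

59

For a proportion with margin E = 0.1 at 95% confidence, z = 1.960.
n = p̂(1−p̂)(z/E)² = 0.32 × 0.68 × (1.960/0.1)² = 83.59 — call this n₀.
Finite-population correction with N = 195: n = n₀ / (1 + (n₀−1)/N) = 83.59 / 1.424 = 58.70
Round up: n = 59.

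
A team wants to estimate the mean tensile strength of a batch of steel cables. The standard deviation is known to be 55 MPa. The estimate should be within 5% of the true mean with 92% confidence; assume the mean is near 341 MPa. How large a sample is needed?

32

For a mean, the margin of error is E = z·σ/√n, so n = (zσ/E)².
At 92% confidence, z = 1.751.
E = 5% of 341 = 17.05 MPa.
n = (1.751 × 55 / 17.05)² = 31.90
Round up: n = 32.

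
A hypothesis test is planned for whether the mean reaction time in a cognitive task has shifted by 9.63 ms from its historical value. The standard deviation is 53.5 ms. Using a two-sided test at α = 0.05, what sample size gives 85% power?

For a one-sample z-test, n = ((z_{α/2} + z_β)·σ/δ)².
z_{α/2} = 1.960 (two-sided α = 0.05); z_β = 1.036 (power 85% → β = 0.15).
n = (2.996 × 53.5 / 9.63)² = 277.04
Round up: n = 278.

n = 278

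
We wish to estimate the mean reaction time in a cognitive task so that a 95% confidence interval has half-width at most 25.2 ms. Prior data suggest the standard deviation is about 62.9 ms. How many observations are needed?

24

For a mean, the margin of error is E = z·σ/√n, so n = (zσ/E)².
At 95% confidence, z = 1.960.
n = (1.960 × 62.9 / 25.2)² = 23.93
Round up: n = 24.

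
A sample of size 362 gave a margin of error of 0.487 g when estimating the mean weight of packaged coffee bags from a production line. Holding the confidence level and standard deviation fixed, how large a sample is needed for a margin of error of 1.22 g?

Margin of error scales as 1/√n, so n₂ = n₁·(E₁/E₂)².
n₂ = 362 × (0.487/1.22)² = 362 × 0.1593 = 57.67
Round up: n₂ = 58.

58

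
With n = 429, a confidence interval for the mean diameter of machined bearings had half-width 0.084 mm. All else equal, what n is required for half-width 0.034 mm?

2619

Margin of error scales as 1/√n, so n₂ = n₁·(E₁/E₂)².
n₂ = 429 × (0.084/0.034)² = 429 × 6.104 = 2618.62
Round up: n₂ = 2619.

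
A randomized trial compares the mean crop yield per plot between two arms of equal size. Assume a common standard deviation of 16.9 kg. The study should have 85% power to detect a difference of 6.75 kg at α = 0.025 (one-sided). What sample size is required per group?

113 per group

For two equal groups, n per group = 2·((z_α + z_β)·σ/δ)².
z_α = 1.960; z_β = 1.036 (power 85%).
n = 2 × (2.996 × 16.9 / 6.75)² = 2 × 56.27 = 112.54
Round up: n = 113 per group.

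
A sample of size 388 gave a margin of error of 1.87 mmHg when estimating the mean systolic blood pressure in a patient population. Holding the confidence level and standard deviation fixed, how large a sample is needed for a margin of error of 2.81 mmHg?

Margin of error scales as 1/√n, so n₂ = n₁·(E₁/E₂)².
n₂ = 388 × (1.87/2.81)² = 388 × 0.4429 = 171.85
Round up: n₂ = 172.

172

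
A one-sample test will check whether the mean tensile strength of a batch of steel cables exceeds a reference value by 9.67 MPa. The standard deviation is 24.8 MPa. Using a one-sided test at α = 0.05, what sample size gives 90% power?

n = 57

For a one-sample z-test, n = ((z_α + z_β)·σ/δ)².
z_α = 1.645 (one-sided α = 0.05); z_β = 1.282 (power 90% → β = 0.1).
n = (2.927 × 24.8 / 9.67)² = 56.35
Round up: n = 57.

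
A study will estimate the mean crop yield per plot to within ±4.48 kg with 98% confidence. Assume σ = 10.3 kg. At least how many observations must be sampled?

For a mean, the margin of error is E = z·σ/√n, so n = (zσ/E)².
At 98% confidence, z = 2.326.
n = (2.326 × 10.3 / 4.48)² = 28.60
Round up: n = 29.

n = 29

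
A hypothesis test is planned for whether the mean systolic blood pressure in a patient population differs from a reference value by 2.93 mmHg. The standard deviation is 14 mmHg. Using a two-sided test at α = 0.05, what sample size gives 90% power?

For a one-sample z-test, n = ((z_{α/2} + z_β)·σ/δ)².
z_{α/2} = 1.960 (two-sided α = 0.05); z_β = 1.282 (power 90% → β = 0.1).
n = (3.242 × 14 / 2.93)² = 239.96
Round up: n = 240.

240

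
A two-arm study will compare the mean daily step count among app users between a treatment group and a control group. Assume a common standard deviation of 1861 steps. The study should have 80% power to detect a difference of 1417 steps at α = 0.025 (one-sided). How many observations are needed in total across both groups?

56 total

For two equal groups, n per group = 2·((z_α + z_β)·σ/δ)².
z_α = 1.960; z_β = 0.842 (power 80%).
n = 2 × (2.802 × 1861 / 1417)² = 2 × 13.54 = 27.08
Round up: n = 28 per group.
Total across both groups: 2 × 28 = 56.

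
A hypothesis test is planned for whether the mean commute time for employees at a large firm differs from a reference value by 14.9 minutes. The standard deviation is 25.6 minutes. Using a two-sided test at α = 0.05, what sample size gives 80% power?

For a one-sample z-test, n = ((z_{α/2} + z_β)·σ/δ)².
z_{α/2} = 1.960 (two-sided α = 0.05); z_β = 0.842 (power 80% → β = 0.2).
n = (2.802 × 25.6 / 14.9)² = 23.18
Round up: n = 24.

24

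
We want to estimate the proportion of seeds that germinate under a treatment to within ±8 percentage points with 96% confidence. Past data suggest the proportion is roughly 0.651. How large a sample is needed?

150

For a proportion with margin E = 0.08 at 96% confidence, z = 2.054.
n = p̂(1−p̂)(z/E)² = 0.651 × 0.349 × (2.054/0.08)² = 149.77
Round up: n = 150.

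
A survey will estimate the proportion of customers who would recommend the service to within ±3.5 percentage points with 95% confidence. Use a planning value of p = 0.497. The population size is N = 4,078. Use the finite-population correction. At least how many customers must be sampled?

For a proportion with margin E = 0.035 at 95% confidence, z = 1.960.
n = p̂(1−p̂)(z/E)² = 0.497 × 0.503 × (1.960/0.035)² = 783.97 — call this n₀.
Finite-population correction with N = 4,078: n = n₀ / (1 + (n₀−1)/N) = 783.97 / 1.192 = 657.69
Round up: n = 658.

658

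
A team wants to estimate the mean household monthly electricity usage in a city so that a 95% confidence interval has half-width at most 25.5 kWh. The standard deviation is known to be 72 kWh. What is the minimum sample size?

For a mean, the margin of error is E = z·σ/√n, so n = (zσ/E)².
At 95% confidence, z = 1.960.
n = (1.960 × 72 / 25.5)² = 30.63
Round up: n = 31.

31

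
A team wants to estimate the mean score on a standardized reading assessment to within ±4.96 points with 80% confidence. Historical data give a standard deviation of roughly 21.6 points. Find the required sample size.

For a mean, the margin of error is E = z·σ/√n, so n = (zσ/E)².
At 80% confidence, z = 1.282.
n = (1.282 × 21.6 / 4.96)² = 31.17
Round up: n = 32.

32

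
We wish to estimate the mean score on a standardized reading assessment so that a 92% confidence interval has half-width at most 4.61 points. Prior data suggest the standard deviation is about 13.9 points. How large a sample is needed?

28

For a mean, the margin of error is E = z·σ/√n, so n = (zσ/E)².
At 92% confidence, z = 1.751.
n = (1.751 × 13.9 / 4.61)² = 27.87
Round up: n = 28.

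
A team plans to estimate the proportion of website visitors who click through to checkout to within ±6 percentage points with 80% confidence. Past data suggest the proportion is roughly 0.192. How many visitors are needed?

For a proportion with margin E = 0.06 at 80% confidence, z = 1.282.
n = p̂(1−p̂)(z/E)² = 0.192 × 0.808 × (1.282/0.06)² = 70.82
Round up: n = 71.

n = 71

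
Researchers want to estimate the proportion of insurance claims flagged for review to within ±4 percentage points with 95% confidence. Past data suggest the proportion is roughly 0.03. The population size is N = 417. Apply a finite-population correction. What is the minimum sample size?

60

For a proportion with margin E = 0.04 at 95% confidence, z = 1.960.
n = p̂(1−p̂)(z/E)² = 0.03 × 0.97 × (1.960/0.04)² = 69.87 — call this n₀.
Finite-population correction with N = 417: n = n₀ / (1 + (n₀−1)/N) = 69.87 / 1.165 = 59.97
Round up: n = 60.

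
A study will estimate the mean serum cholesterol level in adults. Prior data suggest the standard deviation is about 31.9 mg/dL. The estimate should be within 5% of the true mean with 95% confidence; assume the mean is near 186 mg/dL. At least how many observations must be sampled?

n = 46

For a mean, the margin of error is E = z·σ/√n, so n = (zσ/E)².
At 95% confidence, z = 1.960.
E = 5% of 186 = 9.3 mg/dL.
n = (1.960 × 31.9 / 9.3)² = 45.20
Round up: n = 46.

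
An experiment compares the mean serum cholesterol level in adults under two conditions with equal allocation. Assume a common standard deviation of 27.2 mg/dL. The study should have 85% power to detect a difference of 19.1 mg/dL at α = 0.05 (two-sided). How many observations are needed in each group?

For two equal groups, n per group = 2·((z_{α/2} + z_β)·σ/δ)².
z_{α/2} = 1.960; z_β = 1.036 (power 85%).
n = 2 × (2.996 × 27.2 / 19.1)² = 2 × 18.20 = 36.40
Round up: n = 37 per group.

37 per group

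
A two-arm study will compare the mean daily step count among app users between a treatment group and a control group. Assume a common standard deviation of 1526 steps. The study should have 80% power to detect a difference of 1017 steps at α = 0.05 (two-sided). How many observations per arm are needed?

For two equal groups, n per group = 2·((z_{α/2} + z_β)·σ/δ)².
z_{α/2} = 1.960; z_β = 0.842 (power 80%).
n = 2 × (2.802 × 1526 / 1017)² = 2 × 17.68 = 35.36
Round up: n = 36 per group.

36 per group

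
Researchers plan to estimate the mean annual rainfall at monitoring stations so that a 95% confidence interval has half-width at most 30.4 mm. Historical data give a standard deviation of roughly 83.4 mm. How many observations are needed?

For a mean, the margin of error is E = z·σ/√n, so n = (zσ/E)².
At 95% confidence, z = 1.960.
n = (1.960 × 83.4 / 30.4)² = 28.91
Round up: n = 29.

29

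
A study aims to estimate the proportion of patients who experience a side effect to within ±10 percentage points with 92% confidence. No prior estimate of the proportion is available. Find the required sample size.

n = 77

For a proportion with margin E = 0.1 at 92% confidence, z = 1.751.
With no prior estimate, use p = 0.5, which maximizes p(1−p) at 0.25.
n = 0.25 × (z/E)² = 0.25 × (1.751/0.1)² = 76.65
Round up: n = 77.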